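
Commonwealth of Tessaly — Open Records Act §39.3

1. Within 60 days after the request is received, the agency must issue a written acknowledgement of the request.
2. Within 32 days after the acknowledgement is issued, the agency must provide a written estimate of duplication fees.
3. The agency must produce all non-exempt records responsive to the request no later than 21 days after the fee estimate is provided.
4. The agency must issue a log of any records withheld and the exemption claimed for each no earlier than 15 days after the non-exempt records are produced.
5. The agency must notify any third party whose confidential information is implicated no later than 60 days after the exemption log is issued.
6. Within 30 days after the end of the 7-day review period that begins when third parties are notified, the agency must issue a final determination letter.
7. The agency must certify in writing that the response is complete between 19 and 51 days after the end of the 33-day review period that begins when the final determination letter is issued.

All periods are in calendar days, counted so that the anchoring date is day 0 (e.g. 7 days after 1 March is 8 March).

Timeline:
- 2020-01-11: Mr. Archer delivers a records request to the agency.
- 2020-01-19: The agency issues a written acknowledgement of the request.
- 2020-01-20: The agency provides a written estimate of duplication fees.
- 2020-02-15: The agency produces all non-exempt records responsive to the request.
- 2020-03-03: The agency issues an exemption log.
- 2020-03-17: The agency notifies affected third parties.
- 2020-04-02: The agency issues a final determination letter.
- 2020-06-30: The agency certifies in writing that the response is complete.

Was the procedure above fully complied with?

Step 1: 60 days after 2020-01-11 (when the request is received) is 2020-03-11; done 2020-01-19 — timely.
Step 2: 32 days after 2020-01-19 (when the acknowledgement is issued) is 2020-02-20; done 2020-01-20 — timely.
Step 3: 21 days after 2020-01-20 (when the fee estimate is provided) is 2020-02-10; 2020-02-15 misses that deadline by 5 days.
That is the first point of non-compliance.

No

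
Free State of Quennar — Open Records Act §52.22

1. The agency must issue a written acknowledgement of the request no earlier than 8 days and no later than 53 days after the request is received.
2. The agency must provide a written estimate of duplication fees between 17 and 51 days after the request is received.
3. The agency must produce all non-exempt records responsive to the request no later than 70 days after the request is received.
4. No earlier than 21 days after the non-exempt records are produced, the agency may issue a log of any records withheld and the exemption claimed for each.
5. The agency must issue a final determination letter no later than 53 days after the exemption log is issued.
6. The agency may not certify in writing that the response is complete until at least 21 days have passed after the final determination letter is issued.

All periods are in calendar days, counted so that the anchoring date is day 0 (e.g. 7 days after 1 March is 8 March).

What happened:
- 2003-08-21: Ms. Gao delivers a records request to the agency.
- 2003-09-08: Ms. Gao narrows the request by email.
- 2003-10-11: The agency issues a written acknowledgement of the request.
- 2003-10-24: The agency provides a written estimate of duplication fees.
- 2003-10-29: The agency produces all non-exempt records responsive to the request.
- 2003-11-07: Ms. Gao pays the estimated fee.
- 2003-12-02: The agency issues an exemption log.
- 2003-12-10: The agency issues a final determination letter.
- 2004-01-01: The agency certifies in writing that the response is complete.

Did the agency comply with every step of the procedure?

No

Step 1 — 8 and 53 days from 2003-08-21 (when the request is received) are 2003-08-29 and 2003-10-13 respectively; 2003-10-11 falls inside that range.
Step 2 — 17 and 51 days from 2003-08-21 (when the request is received) are 2003-09-07 and 2003-10-11 respectively; 2003-10-24 is 13 days past the end of the window.
The procedure was therefore not followed at step 2.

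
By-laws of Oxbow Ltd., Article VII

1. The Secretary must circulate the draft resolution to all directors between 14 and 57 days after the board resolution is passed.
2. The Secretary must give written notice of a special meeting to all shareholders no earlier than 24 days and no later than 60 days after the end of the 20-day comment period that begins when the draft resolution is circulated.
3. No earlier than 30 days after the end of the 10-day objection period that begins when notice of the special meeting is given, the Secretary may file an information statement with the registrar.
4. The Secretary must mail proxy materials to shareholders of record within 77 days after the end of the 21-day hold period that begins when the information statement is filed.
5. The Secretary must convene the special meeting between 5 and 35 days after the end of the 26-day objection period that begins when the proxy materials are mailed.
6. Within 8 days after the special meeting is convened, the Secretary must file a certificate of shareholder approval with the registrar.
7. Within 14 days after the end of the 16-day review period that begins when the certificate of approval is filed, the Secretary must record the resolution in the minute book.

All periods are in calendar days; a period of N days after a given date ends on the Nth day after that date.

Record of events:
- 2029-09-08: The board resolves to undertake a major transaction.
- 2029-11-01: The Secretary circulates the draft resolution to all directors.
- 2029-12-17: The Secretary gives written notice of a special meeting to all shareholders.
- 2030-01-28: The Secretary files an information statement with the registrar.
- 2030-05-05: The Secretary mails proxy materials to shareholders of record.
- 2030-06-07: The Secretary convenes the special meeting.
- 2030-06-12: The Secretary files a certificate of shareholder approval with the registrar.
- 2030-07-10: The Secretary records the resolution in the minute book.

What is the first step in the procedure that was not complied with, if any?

Step 1 — 14 and 57 days from 2029-09-08 (when the board resolution is passed) are 2029-09-22 and 2029-11-04 respectively; done 2029-11-01, which is between those dates.
Step 2 — 24 and 60 days from 2029-11-21 (end of the 20-day comment period, which began when the draft resolution is circulated on 2029-11-01) are 2029-12-15 and 2030-01-20 respectively; done 2029-12-17, which is between those dates.
Step 3 — must wait 30 days from 2029-12-27 (end of the 10-day objection period, which began when notice of the special meeting is given on 2029-12-17), so not before 2030-01-26; 2030-01-28 is on or after that date.
Step 4 — counting 77 days from 2030-02-18 (end of the 21-day hold period, which began when the information statement is filed on 2030-01-28) gives a deadline of 2030-05-06; 2030-05-05 is within that limit.
Step 5 — 5 and 35 days from 2030-05-31 (end of the 26-day objection period, which began when the proxy materials are mailed on 2030-05-05) are 2030-06-05 and 2030-07-05 respectively; 2030-06-07 falls inside that range.
Step 6 — counting 8 days from 2030-06-07 (when the special meeting is convened) gives a deadline of 2030-06-15; done 2030-06-12 — timely.
Step 7 — counting 14 days from 2030-06-28 (end of the 16-day review period, which began when the certificate of approval is filed on 2030-06-12) gives a deadline of 2030-07-12; 2030-07-10 is within that limit.

None — every step was satisfied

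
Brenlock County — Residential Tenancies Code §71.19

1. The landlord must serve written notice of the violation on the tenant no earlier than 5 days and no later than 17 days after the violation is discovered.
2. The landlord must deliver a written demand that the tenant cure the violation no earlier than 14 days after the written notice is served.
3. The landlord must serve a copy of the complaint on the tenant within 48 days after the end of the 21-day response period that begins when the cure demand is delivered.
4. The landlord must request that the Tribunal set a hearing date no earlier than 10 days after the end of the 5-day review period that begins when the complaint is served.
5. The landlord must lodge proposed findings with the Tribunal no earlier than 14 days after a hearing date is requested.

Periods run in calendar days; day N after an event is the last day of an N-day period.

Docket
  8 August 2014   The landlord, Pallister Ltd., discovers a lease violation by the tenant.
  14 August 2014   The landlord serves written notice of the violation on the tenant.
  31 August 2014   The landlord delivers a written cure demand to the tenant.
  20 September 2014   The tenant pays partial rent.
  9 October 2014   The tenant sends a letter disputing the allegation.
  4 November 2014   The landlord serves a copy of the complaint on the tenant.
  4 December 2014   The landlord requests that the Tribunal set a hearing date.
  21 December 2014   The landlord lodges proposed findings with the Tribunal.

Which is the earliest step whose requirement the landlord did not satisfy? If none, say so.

None — every step was satisfied

(1) the permitted window runs from 8 August 2014 + 5 = 13 August 2014 to 8 August 2014 + 17 = 25 August 2014; done 14 August 2014, which is between those dates.
(2) permitted from 14 August 2014 + 14 days = 28 August 2014 onward; 31 August 2014 is on or after that date.
(3) due by 21 September 2014 + 48 days = 8 November 2014; done 4 November 2014 — timely.
(4) permitted from 9 November 2014 + 10 days = 19 November 2014 onward; done 4 December 2014 — permitted.
(5) permitted from 4 December 2014 + 14 days = 18 December 2014 onward; 21 December 2014 is on or after that date.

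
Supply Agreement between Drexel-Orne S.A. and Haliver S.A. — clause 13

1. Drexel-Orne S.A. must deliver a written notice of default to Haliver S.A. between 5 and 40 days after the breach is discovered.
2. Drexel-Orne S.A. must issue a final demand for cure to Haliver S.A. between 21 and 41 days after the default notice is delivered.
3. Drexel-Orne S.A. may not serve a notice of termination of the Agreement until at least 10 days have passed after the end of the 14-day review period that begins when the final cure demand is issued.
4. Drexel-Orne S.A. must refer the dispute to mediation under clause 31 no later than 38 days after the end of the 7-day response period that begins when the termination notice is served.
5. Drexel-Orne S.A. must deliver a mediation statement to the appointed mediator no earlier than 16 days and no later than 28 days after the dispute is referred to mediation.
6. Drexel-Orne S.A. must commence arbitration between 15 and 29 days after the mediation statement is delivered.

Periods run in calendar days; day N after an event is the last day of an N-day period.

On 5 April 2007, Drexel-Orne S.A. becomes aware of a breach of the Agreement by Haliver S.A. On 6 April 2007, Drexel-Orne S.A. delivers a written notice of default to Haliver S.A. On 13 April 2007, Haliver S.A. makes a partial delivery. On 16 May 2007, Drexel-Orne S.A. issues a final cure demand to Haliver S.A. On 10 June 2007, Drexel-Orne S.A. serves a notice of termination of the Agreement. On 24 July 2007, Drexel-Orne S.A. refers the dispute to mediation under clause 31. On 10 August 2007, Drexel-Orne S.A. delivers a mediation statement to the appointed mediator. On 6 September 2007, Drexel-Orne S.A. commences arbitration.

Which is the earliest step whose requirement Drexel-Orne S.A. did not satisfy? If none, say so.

Step 1 — 5 and 40 days from 5 April 2007 (when the breach is discovered) are 10 April 2007 and 15 May 2007 respectively; done 6 April 2007 — 4 days before the window opened.
Later steps need not be reached.

Step 1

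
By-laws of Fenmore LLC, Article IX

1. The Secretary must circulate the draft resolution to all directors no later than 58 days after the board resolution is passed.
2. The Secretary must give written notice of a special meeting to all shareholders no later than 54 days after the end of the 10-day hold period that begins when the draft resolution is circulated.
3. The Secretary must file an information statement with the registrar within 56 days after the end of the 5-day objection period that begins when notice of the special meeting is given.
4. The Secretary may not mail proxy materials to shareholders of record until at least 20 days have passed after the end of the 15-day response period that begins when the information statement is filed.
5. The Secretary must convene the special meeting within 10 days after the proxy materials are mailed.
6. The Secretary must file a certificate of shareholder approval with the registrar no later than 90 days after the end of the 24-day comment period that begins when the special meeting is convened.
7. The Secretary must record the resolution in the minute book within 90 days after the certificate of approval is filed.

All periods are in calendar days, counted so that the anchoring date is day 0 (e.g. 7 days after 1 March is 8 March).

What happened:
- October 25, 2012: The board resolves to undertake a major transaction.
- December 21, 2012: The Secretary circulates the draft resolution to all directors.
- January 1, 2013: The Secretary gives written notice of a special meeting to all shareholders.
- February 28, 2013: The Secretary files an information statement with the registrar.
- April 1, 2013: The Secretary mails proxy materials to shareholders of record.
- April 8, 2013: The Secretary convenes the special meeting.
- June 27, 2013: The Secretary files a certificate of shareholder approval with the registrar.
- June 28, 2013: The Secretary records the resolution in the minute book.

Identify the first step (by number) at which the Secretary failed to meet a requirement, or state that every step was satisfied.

Step 4

(1) due by October 25, 2012 + 58 days = December 22, 2012; done December 21, 2012 — timely.
(2) due by December 31, 2012 + 54 days = February 23, 2013; done January 1, 2013 — timely.
(3) due by January 6, 2013 + 56 days = March 3, 2013; completed February 28, 2013, before the deadline.
(4) permitted from March 15, 2013 + 20 days = April 4, 2013 onward; April 1, 2013 is 3 days before the earliest permitted date.
Later steps need not be reached.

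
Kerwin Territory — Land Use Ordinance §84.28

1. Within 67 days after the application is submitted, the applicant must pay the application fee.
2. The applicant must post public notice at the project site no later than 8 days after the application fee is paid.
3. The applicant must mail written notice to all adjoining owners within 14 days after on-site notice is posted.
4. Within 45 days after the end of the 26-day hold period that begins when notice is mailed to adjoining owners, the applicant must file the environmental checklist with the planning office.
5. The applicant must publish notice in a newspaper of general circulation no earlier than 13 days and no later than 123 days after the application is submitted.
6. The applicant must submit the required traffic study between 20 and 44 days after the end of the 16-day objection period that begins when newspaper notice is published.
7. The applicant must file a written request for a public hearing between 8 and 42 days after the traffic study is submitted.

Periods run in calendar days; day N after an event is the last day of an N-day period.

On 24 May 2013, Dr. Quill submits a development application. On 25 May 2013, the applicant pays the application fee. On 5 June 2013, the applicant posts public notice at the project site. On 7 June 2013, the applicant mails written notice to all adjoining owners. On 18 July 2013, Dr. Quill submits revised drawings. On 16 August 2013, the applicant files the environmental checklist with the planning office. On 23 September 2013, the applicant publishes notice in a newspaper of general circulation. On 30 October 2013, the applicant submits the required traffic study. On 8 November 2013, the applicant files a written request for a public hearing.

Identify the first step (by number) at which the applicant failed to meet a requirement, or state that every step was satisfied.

Step 2

(1) due by 24 May 2013 + 67 days = 30 July 2013; done 25 May 2013 — timely.
(2) due by 25 May 2013 + 8 days = 2 June 2013; done 5 June 2013 — 3 days late.
Later steps need not be reached.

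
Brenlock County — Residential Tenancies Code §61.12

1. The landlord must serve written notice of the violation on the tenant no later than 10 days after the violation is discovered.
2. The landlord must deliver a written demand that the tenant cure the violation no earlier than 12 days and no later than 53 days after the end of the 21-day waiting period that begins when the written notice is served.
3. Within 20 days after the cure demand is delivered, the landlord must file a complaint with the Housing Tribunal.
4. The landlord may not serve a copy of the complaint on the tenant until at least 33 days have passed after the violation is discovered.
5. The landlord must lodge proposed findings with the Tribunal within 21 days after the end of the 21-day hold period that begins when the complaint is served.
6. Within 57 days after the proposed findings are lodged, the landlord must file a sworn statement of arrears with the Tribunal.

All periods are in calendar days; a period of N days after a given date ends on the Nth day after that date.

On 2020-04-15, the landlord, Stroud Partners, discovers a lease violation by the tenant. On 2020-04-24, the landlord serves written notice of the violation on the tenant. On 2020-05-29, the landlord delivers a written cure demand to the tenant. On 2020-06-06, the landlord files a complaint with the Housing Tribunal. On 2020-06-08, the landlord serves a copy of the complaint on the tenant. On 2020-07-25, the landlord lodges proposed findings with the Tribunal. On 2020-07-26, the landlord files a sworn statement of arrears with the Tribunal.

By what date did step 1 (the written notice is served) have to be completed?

Step 1 runs from 2020-04-15, when the violation is discovered. 10 days after 2020-04-15 is 2020-04-25.

2020-04-25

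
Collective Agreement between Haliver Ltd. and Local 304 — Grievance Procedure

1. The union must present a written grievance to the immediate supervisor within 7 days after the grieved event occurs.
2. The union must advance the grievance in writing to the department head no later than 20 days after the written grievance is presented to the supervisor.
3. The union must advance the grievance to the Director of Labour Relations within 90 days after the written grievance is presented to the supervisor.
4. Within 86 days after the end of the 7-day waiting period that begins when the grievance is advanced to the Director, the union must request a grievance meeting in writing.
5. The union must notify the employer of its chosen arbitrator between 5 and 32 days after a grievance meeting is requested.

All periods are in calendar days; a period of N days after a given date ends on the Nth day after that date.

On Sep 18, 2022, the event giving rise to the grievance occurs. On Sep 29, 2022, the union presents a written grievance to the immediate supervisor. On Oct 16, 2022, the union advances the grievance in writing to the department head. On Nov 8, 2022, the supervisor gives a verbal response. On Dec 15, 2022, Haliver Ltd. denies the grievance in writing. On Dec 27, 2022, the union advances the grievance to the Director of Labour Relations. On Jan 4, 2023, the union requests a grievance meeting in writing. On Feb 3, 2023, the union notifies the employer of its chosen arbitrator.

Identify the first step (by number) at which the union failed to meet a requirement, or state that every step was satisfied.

Step 1

Step 1 — counting 7 days from Sep 18, 2022 (when the grieved event occurs) gives a deadline of Sep 25, 2022; Sep 29, 2022 misses that deadline by 4 days.
That is the first point of non-compliance.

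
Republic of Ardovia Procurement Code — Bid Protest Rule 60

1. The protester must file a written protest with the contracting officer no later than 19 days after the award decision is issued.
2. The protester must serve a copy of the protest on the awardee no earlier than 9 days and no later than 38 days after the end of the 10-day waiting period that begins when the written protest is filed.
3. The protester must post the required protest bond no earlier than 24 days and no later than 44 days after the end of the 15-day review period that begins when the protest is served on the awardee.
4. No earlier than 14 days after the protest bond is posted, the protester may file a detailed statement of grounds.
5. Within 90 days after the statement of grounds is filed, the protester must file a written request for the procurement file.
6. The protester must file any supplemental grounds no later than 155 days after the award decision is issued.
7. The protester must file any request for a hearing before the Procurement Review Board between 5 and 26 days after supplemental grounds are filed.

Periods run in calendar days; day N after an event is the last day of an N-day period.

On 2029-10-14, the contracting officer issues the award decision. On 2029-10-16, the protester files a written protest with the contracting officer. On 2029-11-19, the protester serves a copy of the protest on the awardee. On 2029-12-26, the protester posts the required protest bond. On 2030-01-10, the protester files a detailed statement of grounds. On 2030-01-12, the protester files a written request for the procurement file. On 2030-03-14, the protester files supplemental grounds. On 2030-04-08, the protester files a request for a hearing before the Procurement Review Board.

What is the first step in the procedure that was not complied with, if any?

Step 1: 19 days after 2029-10-14 (when the award decision is issued) is 2029-11-02; done 2029-10-16 — timely.
Step 2: the window is 9–38 days after 2029-10-26 (end of the 10-day waiting period, which began when the written protest is filed on 2029-10-16), so 2029-11-04 through 2029-12-03; done 2029-11-19, which is between those dates.
Step 3: the window is 24–44 days after 2029-12-04 (end of the 15-day review period, which began when the protest is served on the awardee on 2029-11-19), so 2029-12-28 through 2030-01-17; 2029-12-26 is 2 days too early.

Step 3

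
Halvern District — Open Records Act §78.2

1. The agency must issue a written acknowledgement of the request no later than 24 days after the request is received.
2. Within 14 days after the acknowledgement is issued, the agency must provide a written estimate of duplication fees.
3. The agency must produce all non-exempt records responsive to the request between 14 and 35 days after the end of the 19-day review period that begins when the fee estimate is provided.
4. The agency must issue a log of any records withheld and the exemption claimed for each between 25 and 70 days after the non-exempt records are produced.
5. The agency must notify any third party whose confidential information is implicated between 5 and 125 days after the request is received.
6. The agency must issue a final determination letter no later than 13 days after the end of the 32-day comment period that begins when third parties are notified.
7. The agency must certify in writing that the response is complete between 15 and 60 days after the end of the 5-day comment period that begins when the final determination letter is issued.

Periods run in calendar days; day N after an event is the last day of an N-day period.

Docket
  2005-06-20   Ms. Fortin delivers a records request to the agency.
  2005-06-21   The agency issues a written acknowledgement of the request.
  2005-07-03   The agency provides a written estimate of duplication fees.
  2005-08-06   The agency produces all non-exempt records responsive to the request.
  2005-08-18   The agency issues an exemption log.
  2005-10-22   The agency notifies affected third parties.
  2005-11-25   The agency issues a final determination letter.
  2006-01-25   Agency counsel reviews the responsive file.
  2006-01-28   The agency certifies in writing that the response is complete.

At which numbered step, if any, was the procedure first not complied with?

Step 4

Step 1 — counting 24 days from 2005-06-20 (when the request is received) gives a deadline of 2005-07-14; done 2005-06-21 — timely.
Step 2 — counting 14 days from 2005-06-21 (when the acknowledgement is issued) gives a deadline of 2005-07-05; completed 2005-07-03, before the deadline.
Step 3 — 14 and 35 days from 2005-07-22 (end of the 19-day review period, which began when the fee estimate is provided on 2005-07-03) are 2005-08-05 and 2005-08-26 respectively; 2005-08-06 falls inside that range.
Step 4 — 25 and 70 days from 2005-08-06 (when the non-exempt records are produced) are 2005-08-31 and 2005-10-15 respectively; done 2005-08-18 — 13 days before the window opened.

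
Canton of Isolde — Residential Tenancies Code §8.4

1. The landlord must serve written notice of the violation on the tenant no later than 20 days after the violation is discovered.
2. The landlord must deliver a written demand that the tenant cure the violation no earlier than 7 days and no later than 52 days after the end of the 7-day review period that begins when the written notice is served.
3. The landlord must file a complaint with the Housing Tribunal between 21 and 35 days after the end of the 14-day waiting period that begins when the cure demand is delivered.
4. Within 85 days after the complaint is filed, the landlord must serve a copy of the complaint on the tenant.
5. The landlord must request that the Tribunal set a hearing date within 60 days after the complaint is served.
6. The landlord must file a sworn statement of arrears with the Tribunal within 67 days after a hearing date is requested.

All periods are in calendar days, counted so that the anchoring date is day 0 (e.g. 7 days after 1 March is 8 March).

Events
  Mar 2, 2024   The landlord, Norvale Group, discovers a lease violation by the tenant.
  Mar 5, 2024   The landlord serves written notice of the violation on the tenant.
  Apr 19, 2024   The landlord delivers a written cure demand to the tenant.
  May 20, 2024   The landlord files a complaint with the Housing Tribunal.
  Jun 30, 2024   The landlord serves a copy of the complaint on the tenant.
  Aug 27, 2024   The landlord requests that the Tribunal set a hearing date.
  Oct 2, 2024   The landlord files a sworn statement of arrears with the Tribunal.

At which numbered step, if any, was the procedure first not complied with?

Step 1 — counting 20 days from Mar 2, 2024 (when the violation is discovered) gives a deadline of Mar 22, 2024; done Mar 5, 2024 — timely.
Step 2 — 7 and 52 days from Mar 12, 2024 (end of the 7-day review period, which began when the written notice is served on Mar 5, 2024) are Mar 19, 2024 and May 3, 2024 respectively; done Apr 19, 2024, which is between those dates.
Step 3 — 21 and 35 days from May 3, 2024 (end of the 14-day waiting period, which began when the cure demand is delivered on Apr 19, 2024) are May 24, 2024 and Jun 7, 2024 respectively; done May 20, 2024 — 4 days before the window opened.

Step 3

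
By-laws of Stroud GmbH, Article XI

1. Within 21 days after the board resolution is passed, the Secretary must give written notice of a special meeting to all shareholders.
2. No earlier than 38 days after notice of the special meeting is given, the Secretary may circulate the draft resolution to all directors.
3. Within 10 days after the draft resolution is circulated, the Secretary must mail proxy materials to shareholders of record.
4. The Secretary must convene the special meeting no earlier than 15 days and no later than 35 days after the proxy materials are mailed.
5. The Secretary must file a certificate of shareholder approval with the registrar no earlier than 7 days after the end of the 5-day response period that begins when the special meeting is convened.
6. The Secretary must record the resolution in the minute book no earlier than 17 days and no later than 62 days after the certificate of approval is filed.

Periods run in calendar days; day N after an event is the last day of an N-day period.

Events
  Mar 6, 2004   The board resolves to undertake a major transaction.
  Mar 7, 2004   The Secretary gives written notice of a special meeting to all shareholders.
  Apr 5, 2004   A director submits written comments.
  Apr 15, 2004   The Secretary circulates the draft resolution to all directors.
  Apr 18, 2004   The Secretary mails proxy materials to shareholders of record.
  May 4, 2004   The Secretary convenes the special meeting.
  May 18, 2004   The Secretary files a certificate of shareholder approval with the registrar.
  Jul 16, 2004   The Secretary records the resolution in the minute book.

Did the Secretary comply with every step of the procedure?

Yes

(1) due by Mar 6, 2004 + 21 days = Mar 27, 2004; Mar 7, 2004 is within that limit.
(2) permitted from Mar 7, 2004 + 38 days = Apr 14, 2004 onward; Apr 15, 2004 is on or after that date.
(3) due by Apr 15, 2004 + 10 days = Apr 25, 2004; Apr 18, 2004 is within that limit.
(4) the permitted window runs from Apr 18, 2004 + 15 = May 3, 2004 to Apr 18, 2004 + 35 = May 23, 2004; May 4, 2004 falls inside that range.
(5) permitted from May 9, 2004 + 7 days = May 16, 2004 onward; done May 18, 2004 — permitted.
(6) the permitted window runs from May 18, 2004 + 17 = Jun 4, 2004 to May 18, 2004 + 62 = Jul 19, 2004; Jul 16, 2004 falls inside that range.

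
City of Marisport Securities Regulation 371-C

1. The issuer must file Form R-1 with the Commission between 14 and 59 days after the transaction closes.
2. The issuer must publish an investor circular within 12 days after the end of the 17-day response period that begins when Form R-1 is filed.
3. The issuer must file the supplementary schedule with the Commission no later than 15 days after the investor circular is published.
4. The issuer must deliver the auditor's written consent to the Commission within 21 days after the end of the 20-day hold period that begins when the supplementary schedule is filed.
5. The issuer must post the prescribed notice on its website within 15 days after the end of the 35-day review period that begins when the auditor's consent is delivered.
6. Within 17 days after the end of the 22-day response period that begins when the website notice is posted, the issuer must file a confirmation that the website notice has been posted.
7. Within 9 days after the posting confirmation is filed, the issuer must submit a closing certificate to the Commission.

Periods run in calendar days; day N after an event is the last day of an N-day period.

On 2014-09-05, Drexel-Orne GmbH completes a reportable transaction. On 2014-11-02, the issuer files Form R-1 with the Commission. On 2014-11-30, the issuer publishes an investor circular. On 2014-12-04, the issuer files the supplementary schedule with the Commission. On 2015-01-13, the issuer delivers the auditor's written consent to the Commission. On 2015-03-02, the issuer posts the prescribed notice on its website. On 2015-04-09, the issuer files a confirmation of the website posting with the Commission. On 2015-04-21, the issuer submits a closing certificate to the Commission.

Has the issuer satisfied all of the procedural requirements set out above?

(1) the permitted window runs from 2014-09-05 + 14 = 2014-09-19 to 2014-09-05 + 59 = 2014-11-03; 2014-11-02 falls inside that range.
(2) due by 2014-11-19 + 12 days = 2014-12-01; completed 2014-11-30, before the deadline.
(3) due by 2014-11-30 + 15 days = 2014-12-15; completed 2014-12-04, before the deadline.
(4) due by 2014-12-24 + 21 days = 2015-01-14; 2015-01-13 is within that limit.
(5) due by 2015-02-17 + 15 days = 2015-03-04; 2015-03-02 is within that limit.
(6) due by 2015-03-24 + 17 days = 2015-04-10; done 2015-04-09 — timely.
(7) due by 2015-04-09 + 9 days = 2015-04-18; not done until 2015-04-21, 3 days after the deadline.

No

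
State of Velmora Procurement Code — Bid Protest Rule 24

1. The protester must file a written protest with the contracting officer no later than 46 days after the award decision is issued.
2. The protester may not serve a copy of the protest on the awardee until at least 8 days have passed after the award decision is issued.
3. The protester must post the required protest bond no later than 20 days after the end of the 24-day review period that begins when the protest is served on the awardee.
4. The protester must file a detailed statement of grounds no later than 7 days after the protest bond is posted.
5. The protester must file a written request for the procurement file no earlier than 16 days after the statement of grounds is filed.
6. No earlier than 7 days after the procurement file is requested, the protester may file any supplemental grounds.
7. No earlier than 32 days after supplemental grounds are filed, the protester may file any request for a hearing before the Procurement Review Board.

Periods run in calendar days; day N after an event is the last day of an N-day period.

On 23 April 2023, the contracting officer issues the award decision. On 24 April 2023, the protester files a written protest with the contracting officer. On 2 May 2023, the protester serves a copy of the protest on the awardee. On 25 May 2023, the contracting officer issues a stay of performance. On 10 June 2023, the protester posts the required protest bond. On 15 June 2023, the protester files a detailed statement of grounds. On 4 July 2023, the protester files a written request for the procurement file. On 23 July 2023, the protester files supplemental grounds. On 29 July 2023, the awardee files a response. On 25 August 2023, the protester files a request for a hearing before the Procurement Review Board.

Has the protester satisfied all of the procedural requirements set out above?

(1) due by 23 April 2023 + 46 days = 8 June 2023; done 24 April 2023 — timely.
(2) permitted from 23 April 2023 + 8 days = 1 May 2023 onward; done 2 May 2023 — permitted.
(3) due by 26 May 2023 + 20 days = 15 June 2023; done 10 June 2023 — timely.
(4) due by 10 June 2023 + 7 days = 17 June 2023; 15 June 2023 is within that limit.
(5) permitted from 15 June 2023 + 16 days = 1 July 2023 onward; done 4 July 2023, after the minimum wait.
(6) permitted from 4 July 2023 + 7 days = 11 July 2023 onward; 23 July 2023 is on or after that date.
(7) permitted from 23 July 2023 + 32 days = 24 August 2023 onward; done 25 August 2023 — permitted.

Yes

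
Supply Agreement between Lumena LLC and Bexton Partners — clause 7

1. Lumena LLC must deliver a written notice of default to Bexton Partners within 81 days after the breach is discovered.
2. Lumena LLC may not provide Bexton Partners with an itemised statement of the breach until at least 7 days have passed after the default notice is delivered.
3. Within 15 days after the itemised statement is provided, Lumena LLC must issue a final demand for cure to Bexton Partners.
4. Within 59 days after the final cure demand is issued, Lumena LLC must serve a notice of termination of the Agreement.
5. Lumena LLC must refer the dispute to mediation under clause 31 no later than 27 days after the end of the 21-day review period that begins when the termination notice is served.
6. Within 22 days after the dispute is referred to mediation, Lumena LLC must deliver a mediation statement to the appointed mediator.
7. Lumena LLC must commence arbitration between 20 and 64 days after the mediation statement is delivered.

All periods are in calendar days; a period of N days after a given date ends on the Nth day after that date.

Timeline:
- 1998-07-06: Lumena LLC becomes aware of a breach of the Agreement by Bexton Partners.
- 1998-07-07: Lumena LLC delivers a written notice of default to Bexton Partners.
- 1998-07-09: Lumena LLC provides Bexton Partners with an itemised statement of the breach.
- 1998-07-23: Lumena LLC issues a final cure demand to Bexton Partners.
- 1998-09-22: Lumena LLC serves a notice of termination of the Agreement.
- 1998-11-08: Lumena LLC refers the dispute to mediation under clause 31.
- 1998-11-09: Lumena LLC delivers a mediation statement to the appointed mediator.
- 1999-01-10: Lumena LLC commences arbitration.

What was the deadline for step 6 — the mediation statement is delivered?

Step 6 runs from 1998-11-08, when the dispute is referred to mediation. 22 days after 1998-11-08 is 1998-11-30.

1998-11-30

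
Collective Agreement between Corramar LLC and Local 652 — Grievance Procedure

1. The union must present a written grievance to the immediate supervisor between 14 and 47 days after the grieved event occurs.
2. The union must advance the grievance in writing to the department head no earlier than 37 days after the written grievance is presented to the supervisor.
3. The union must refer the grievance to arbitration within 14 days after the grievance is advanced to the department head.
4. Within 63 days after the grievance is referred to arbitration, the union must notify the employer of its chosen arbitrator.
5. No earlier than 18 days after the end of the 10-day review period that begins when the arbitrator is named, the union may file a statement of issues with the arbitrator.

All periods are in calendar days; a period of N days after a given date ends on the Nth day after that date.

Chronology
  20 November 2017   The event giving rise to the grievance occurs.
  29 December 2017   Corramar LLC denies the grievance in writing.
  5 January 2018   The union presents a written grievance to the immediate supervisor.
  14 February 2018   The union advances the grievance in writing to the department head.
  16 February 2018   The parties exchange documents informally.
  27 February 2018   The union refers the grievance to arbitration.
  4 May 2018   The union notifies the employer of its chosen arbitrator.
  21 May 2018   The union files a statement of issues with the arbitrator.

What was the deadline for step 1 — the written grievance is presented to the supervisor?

6 January 2018

Step 1 runs from 20 November 2017, when the grieved event occurs. The window is 14–47 days after 20 November 2017; it closes on 6 January 2018.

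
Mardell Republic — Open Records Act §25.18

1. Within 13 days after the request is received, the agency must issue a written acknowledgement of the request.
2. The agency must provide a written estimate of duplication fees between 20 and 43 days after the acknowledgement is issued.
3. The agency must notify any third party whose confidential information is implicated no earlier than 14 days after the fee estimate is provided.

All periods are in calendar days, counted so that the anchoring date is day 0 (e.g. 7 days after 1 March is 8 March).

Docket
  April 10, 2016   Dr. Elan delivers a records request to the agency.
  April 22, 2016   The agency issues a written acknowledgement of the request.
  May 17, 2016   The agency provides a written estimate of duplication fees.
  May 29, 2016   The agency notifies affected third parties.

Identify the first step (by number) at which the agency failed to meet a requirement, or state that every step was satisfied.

Step 1: 13 days after April 10, 2016 (when the request is received) is April 23, 2016; done April 22, 2016 — timely.
Step 2: the window is 20–43 days after April 22, 2016 (when the acknowledgement is issued), so May 12, 2016 through June 4, 2016; done May 17, 2016, which is between those dates.
Step 3: the earliest permitted date is 14 days after May 17, 2016 (when the fee estimate is provided), i.e. May 31, 2016; May 29, 2016 is 2 days before the earliest permitted date.

Step 3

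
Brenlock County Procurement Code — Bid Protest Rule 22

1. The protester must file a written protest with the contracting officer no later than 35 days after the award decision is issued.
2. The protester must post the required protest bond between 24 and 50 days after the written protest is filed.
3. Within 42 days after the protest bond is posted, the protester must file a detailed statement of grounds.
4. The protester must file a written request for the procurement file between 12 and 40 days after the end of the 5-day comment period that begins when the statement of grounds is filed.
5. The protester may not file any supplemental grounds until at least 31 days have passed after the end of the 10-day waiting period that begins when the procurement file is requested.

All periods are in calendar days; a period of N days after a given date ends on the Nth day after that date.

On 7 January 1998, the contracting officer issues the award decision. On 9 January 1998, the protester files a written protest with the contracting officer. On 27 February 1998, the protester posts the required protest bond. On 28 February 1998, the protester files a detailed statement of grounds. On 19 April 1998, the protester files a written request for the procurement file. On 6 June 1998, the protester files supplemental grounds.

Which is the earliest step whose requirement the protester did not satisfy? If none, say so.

Step 4

Step 1 — counting 35 days from 7 January 1998 (when the award decision is issued) gives a deadline of 11 February 1998; done 9 January 1998 — timely.
Step 2 — 24 and 50 days from 9 January 1998 (when the written protest is filed) are 2 February 1998 and 28 February 1998 respectively; 27 February 1998 falls inside that range.
Step 3 — counting 42 days from 27 February 1998 (when the protest bond is posted) gives a deadline of 10 April 1998; 28 February 1998 is within that limit.
Step 4 — 12 and 40 days from 5 March 1998 (end of the 5-day comment period, which began when the statement of grounds is filed on 28 February 1998) are 17 March 1998 and 14 April 1998 respectively; 19 April 1998 is 5 days past the end of the window.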